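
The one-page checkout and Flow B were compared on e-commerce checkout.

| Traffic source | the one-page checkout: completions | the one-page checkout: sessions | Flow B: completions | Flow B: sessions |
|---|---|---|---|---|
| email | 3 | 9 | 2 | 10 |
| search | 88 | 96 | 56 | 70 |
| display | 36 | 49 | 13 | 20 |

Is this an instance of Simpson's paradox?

Email: the one-page checkout 3/9 = 33.3%, Flow B 2/10 = 20.0% → the one-page checkout
Search: the one-page checkout 88/96 = 91.7%, Flow B 56/70 = 80.0% → the one-page checkout
Display: the one-page checkout 36/49 = 73.5%, Flow B 13/20 = 65.0% → the one-page checkout
Overall: the one-page checkout 127/154 = 82.5%, Flow B 71/100 = 71.0% → the one-page checkout
The one-page checkout wins overall and in every traffic group — no reversal.

No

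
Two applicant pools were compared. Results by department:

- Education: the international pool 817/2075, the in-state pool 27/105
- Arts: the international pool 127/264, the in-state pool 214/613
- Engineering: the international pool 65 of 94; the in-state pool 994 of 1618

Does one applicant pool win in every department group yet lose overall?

Yes

Education: the international pool 817/2075 = 39.4%, the in-state pool 27/105 = 25.7% → the international pool
Arts: the international pool 127/264 = 48.1%, the in-state pool 214/613 = 34.9% → the international pool
Engineering: the international pool 65/94 = 69.1%, the in-state pool 994/1618 = 61.4% → the international pool
Overall: the international pool 1009/2433 = 41.5%, the in-state pool 1235/2336 = 52.9% → the in-state pool
The international pool wins each department group but the in-state pool wins overall — the comparison reverses. The international pool's applicants skew toward Education, which has a lower base rate.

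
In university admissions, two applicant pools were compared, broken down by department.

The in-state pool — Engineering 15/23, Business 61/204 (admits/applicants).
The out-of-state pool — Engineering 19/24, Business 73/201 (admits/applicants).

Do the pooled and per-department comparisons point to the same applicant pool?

Engineering: the in-state pool 15/23 = 65.2%, the out-of-state pool 19/24 = 79.2% → the out-of-state pool
Business: the in-state pool 61/204 = 29.9%, the out-of-state pool 73/201 = 36.3% → the out-of-state pool
Overall: the in-state pool 76/227 = 33.5%, the out-of-state pool 92/225 = 40.9% → the out-of-state pool
The out-of-state pool wins overall and in every department group — no reversal.

Yes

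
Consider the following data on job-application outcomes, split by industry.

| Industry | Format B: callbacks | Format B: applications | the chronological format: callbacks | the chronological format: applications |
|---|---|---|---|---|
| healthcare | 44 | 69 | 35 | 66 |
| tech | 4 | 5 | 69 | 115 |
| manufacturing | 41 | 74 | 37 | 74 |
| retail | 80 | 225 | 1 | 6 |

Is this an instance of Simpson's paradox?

Healthcare: Format B 44/69 = 63.8%, the chronological format 35/66 = 53.0% → Format B
Tech: Format B 4/5 = 80.0%, the chronological format 69/115 = 60.0% → Format B
Manufacturing: Format B 41/74 = 55.4%, the chronological format 37/74 = 50.0% → Format B
Retail: Format B 80/225 = 35.6%, the chronological format 1/6 = 16.7% → Format B
Overall: Format B 169/373 = 45.3%, the chronological format 142/261 = 54.4% → the chronological format
Format B wins each industry group but the chronological format wins overall — the comparison reverses. Format B's applications skew toward retail, which has a lower base rate.

Yes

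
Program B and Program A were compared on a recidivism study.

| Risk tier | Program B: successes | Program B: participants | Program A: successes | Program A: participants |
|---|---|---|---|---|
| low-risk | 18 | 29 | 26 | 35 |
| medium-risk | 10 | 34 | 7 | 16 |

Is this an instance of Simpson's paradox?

Low-risk: Program B 18/29 = 62.1%, Program A 26/35 = 74.3% → Program A
Medium-risk: Program B 10/34 = 29.4%, Program A 7/16 = 43.8% → Program A
Overall: Program B 28/63 = 44.4%, Program A 33/51 = 64.7% → Program A
Program A wins overall and in every risk group — no reversal.

No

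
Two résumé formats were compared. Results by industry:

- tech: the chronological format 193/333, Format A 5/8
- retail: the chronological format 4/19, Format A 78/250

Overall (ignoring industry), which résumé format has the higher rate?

the chronological format

Tech: the chronological format 193/333 = 58.0%, Format A 5/8 = 62.5% → Format A
Retail: the chronological format 4/19 = 21.1%, Format A 78/250 = 31.2% → Format A
Overall: the chronological format 197/352 = 56.0%, Format A 83/258 = 32.2% → the chronological format
(Format A wins every industry group but the chronological format wins overall — Format A's applications skew toward the low-rate retail group.)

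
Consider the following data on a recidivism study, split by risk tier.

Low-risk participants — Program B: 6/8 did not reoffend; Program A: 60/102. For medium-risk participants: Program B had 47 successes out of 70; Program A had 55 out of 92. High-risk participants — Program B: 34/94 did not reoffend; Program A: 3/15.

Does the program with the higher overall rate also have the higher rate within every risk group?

No

Low-risk: Program B 6/8 = 75.0%, Program A 60/102 = 58.8% → Program B
Medium-risk: Program B 47/70 = 67.1%, Program A 55/92 = 59.8% → Program B
High-risk: Program B 34/94 = 36.2%, Program A 3/15 = 20.0% → Program B
Overall: Program B 87/172 = 50.6%, Program A 118/209 = 56.5% → Program A
Program B wins each risk group but Program A wins overall — the comparison reverses. Program B's participants skew toward high-risk, which has a lower base rate.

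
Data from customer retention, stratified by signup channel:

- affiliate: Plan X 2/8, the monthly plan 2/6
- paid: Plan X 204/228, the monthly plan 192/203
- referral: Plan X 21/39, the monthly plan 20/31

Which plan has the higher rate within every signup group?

Affiliate: Plan X 2/8 = 25.0%, the monthly plan 2/6 = 33.3% → the monthly plan
Paid: Plan X 204/228 = 89.5%, the monthly plan 192/203 = 94.6% → the monthly plan
Referral: Plan X 21/39 = 53.8%, the monthly plan 20/31 = 64.5% → the monthly plan
The monthly plan has the higher rate in all 3 groups.

the monthly plan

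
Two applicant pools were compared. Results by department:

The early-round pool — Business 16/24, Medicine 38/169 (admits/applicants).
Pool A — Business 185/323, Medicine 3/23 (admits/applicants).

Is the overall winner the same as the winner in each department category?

No

Business: the early-round pool 16/24 = 66.7%, Pool A 185/323 = 57.3% → the early-round pool
Medicine: the early-round pool 38/169 = 22.5%, Pool A 3/23 = 13.0% → the early-round pool
Overall: the early-round pool 54/193 = 28.0%, Pool A 188/346 = 54.3% → Pool A
The early-round pool wins each department group but Pool A wins overall — the comparison reverses. The early-round pool's applicants skew toward Medicine, which has a lower base rate.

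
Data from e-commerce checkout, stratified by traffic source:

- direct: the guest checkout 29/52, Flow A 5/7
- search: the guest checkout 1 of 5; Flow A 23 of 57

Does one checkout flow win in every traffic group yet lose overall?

Direct: the guest checkout 29/52 = 55.8%, Flow A 5/7 = 71.4% → Flow A
Search: the guest checkout 1/5 = 20.0%, Flow A 23/57 = 40.4% → Flow A
Overall: the guest checkout 30/57 = 52.6%, Flow A 28/64 = 43.8% → the guest checkout
Flow A wins each traffic group but the guest checkout wins overall — the comparison reverses. Flow A's sessions skew toward search, which has a lower base rate.

Yes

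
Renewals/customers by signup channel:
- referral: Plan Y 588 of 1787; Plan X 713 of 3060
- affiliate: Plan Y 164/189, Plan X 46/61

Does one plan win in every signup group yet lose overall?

Referral: Plan Y 588/1787 = 32.9%, Plan X 713/3060 = 23.3% → Plan Y
Affiliate: Plan Y 164/189 = 86.8%, Plan X 46/61 = 75.4% → Plan Y
Overall: Plan Y 752/1976 = 38.1%, Plan X 759/3121 = 24.3% → Plan Y
Plan Y wins overall and in every signup group — no reversal.

No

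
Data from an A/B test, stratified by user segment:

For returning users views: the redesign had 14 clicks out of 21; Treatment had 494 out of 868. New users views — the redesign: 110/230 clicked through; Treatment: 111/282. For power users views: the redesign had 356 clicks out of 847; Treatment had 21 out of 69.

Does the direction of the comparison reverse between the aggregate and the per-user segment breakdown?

Yes

Returning users: the redesign 14/21 = 66.7%, Treatment 494/868 = 56.9% → the redesign
New users: the redesign 110/230 = 47.8%, Treatment 111/282 = 39.4% → the redesign
Power users: the redesign 356/847 = 42.0%, Treatment 21/69 = 30.4% → the redesign
Overall: the redesign 480/1098 = 43.7%, Treatment 626/1219 = 51.4% → Treatment
The redesign wins each user group but Treatment wins overall — the comparison reverses. The redesign's views skew toward power users, which has a lower base rate.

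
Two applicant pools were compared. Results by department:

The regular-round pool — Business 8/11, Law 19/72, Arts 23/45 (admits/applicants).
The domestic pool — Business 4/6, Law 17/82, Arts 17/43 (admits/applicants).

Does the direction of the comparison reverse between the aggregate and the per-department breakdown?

No

Business: the regular-round pool 8/11 = 72.7%, the domestic pool 4/6 = 66.7% → the regular-round pool
Law: the regular-round pool 19/72 = 26.4%, the domestic pool 17/82 = 20.7% → the regular-round pool
Arts: the regular-round pool 23/45 = 51.1%, the domestic pool 17/43 = 39.5% → the regular-round pool
Overall: the regular-round pool 50/128 = 39.1%, the domestic pool 38/131 = 29.0% → the regular-round pool
The regular-round pool wins overall and in every department group — no reversal.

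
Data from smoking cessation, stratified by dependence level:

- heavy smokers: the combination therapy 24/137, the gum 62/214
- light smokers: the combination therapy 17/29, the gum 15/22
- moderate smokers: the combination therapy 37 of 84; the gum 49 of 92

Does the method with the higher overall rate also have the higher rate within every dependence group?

Heavy smokers: the combination therapy 24/137 = 17.5%, the gum 62/214 = 29.0% → the gum
Light smokers: the combination therapy 17/29 = 58.6%, the gum 15/22 = 68.2% → the gum
Moderate smokers: the combination therapy 37/84 = 44.0%, the gum 49/92 = 53.3% → the gum
Overall: the combination therapy 78/250 = 31.2%, the gum 126/328 = 38.4% → the gum
The gum wins overall and in every dependence group — no reversal.

Yes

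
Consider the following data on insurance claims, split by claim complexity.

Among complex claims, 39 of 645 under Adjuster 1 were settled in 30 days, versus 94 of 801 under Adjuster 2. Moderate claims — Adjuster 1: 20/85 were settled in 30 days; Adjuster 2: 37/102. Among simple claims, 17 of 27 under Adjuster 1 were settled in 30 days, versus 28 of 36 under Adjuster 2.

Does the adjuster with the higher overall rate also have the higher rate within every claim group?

Complex: Adjuster 1 39/645 = 6.0%, Adjuster 2 94/801 = 11.7% → Adjuster 2
Moderate: Adjuster 1 20/85 = 23.5%, Adjuster 2 37/102 = 36.3% → Adjuster 2
Simple: Adjuster 1 17/27 = 63.0%, Adjuster 2 28/36 = 77.8% → Adjuster 2
Overall: Adjuster 1 76/757 = 10.0%, Adjuster 2 159/939 = 16.9% → Adjuster 2
Adjuster 2 wins overall and in every claim group — no reversal.

Yes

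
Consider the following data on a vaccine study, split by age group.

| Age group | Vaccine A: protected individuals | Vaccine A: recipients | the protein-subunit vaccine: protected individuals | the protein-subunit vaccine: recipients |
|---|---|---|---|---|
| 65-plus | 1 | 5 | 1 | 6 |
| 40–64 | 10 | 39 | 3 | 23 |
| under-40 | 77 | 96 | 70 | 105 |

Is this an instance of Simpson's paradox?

65-plus: Vaccine A 1/5 = 20.0%, the protein-subunit vaccine 1/6 = 16.7% → Vaccine A
40–64: Vaccine A 10/39 = 25.6%, the protein-subunit vaccine 3/23 = 13.0% → Vaccine A
Under-40: Vaccine A 77/96 = 80.2%, the protein-subunit vaccine 70/105 = 66.7% → Vaccine A
Overall: Vaccine A 88/140 = 62.9%, the protein-subunit vaccine 74/134 = 55.2% → Vaccine A
Vaccine A wins overall and in every age group — no reversal.

No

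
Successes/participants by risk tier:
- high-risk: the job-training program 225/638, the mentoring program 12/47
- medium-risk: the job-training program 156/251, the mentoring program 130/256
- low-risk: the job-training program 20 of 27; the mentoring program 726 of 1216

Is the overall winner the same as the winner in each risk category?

No

High-risk: the job-training program 225/638 = 35.3%, the mentoring program 12/47 = 25.5% → the job-training program
Medium-risk: the job-training program 156/251 = 62.2%, the mentoring program 130/256 = 50.8% → the job-training program
Low-risk: the job-training program 20/27 = 74.1%, the mentoring program 726/1216 = 59.7% → the job-training program
Overall: the job-training program 401/916 = 43.8%, the mentoring program 868/1519 = 57.1% → the mentoring program
The job-training program wins each risk group but the mentoring program wins overall — the comparison reverses. The job-training program's participants skew toward high-risk, which has a lower base rate.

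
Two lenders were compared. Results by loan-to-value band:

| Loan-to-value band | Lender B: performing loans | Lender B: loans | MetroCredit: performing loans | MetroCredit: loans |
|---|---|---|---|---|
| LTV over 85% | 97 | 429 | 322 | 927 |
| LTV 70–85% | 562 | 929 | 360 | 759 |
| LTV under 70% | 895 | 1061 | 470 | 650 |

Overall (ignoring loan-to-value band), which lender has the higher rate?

Lender B

LTV over 85%: Lender B 97/429 = 22.6%, MetroCredit 322/927 = 34.7% → MetroCredit
LTV 70–85%: Lender B 562/929 = 60.5%, MetroCredit 360/759 = 47.4% → Lender B
LTV under 70%: Lender B 895/1061 = 84.4%, MetroCredit 470/650 = 72.3% → Lender B
Overall: Lender B 1554/2419 = 64.2%, MetroCredit 1152/2336 = 49.3% → Lender B
(Neither sweeps every loan-to-value group, but Lender B has the higher pooled rate.)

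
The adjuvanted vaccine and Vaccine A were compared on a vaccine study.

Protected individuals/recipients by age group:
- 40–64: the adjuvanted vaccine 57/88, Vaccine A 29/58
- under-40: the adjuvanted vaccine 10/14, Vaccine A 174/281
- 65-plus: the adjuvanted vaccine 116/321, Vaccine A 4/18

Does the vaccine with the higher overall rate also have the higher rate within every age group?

No

40–64: the adjuvanted vaccine 57/88 = 64.8%, Vaccine A 29/58 = 50.0% → the adjuvanted vaccine
Under-40: the adjuvanted vaccine 10/14 = 71.4%, Vaccine A 174/281 = 61.9% → the adjuvanted vaccine
65-plus: the adjuvanted vaccine 116/321 = 36.1%, Vaccine A 4/18 = 22.2% → the adjuvanted vaccine
Overall: the adjuvanted vaccine 183/423 = 43.3%, Vaccine A 207/357 = 58.0% → Vaccine A
The adjuvanted vaccine wins each age group but Vaccine A wins overall — the comparison reverses. The adjuvanted vaccine's recipients skew toward 65-plus, which has a lower base rate.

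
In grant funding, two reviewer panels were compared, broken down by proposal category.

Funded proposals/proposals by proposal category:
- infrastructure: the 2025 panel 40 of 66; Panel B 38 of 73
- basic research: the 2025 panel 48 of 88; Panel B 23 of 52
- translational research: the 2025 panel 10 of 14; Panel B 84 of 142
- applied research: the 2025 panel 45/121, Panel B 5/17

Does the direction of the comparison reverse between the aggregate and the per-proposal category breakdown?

Yes

Infrastructure: the 2025 panel 40/66 = 60.6%, Panel B 38/73 = 52.1% → the 2025 panel
Basic research: the 2025 panel 48/88 = 54.5%, Panel B 23/52 = 44.2% → the 2025 panel
Translational research: the 2025 panel 10/14 = 71.4%, Panel B 84/142 = 59.2% → the 2025 panel
Applied research: the 2025 panel 45/121 = 37.2%, Panel B 5/17 = 29.4% → the 2025 panel
Overall: the 2025 panel 143/289 = 49.5%, Panel B 150/284 = 52.8% → Panel B
The 2025 panel wins each proposal group but Panel B wins overall — the comparison reverses. The 2025 panel's proposals skew toward applied research, which has a lower base rate.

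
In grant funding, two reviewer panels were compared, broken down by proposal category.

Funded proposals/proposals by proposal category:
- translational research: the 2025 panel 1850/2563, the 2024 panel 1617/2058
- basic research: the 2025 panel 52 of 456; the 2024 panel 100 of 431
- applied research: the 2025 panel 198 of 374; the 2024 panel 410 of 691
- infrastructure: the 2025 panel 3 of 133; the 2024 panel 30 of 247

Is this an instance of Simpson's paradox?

Translational research: the 2025 panel 1850/2563 = 72.2%, the 2024 panel 1617/2058 = 78.6% → the 2024 panel
Basic research: the 2025 panel 52/456 = 11.4%, the 2024 panel 100/431 = 23.2% → the 2024 panel
Applied research: the 2025 panel 198/374 = 52.9%, the 2024 panel 410/691 = 59.3% → the 2024 panel
Infrastructure: the 2025 panel 3/133 = 2.3%, the 2024 panel 30/247 = 12.1% → the 2024 panel
Overall: the 2025 panel 2103/3526 = 59.6%, the 2024 panel 2157/3427 = 62.9% → the 2024 panel
The 2024 panel wins overall and in every proposal group — no reversal.

No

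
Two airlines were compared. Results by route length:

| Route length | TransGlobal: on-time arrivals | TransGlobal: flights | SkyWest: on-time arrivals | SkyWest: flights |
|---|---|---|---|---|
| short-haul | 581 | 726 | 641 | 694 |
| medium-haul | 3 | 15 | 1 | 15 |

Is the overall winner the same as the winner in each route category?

Short-haul: TransGlobal 581/726 = 80.0%, SkyWest 641/694 = 92.4% → SkyWest
Medium-haul: TransGlobal 3/15 = 20.0%, SkyWest 1/15 = 6.7% → TransGlobal
Overall: TransGlobal 584/741 = 78.8%, SkyWest 642/709 = 90.6% → SkyWest
Neither sweeps: TransGlobal wins 1 of 2 groups, SkyWest wins 1. SkyWest wins overall but not every group — no Simpson reversal.

No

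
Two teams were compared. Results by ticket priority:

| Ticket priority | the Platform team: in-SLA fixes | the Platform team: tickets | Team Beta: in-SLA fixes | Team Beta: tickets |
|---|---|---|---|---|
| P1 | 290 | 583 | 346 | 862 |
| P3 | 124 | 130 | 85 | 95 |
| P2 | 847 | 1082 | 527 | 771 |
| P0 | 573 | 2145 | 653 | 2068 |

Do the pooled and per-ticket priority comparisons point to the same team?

P1: the Platform team 290/583 = 49.7%, Team Beta 346/862 = 40.1% → the Platform team
P3: the Platform team 124/130 = 95.4%, Team Beta 85/95 = 89.5% → the Platform team
P2: the Platform team 847/1082 = 78.3%, Team Beta 527/771 = 68.4% → the Platform team
P0: the Platform team 573/2145 = 26.7%, Team Beta 653/2068 = 31.6% → Team Beta
Overall: the Platform team 1834/3940 = 46.5%, Team Beta 1611/3796 = 42.4% → the Platform team
Neither sweeps: the Platform team wins 3 of 4 groups, Team Beta wins 1. The Platform team wins overall but not every group — no Simpson reversal.

No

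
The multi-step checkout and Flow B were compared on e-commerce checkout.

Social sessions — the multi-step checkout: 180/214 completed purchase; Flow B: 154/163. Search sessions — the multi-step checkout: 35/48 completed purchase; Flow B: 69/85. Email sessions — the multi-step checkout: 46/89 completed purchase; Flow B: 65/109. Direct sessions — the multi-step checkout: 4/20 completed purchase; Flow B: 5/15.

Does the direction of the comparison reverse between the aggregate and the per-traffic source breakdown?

No

Social: the multi-step checkout 180/214 = 84.1%, Flow B 154/163 = 94.5% → Flow B
Search: the multi-step checkout 35/48 = 72.9%, Flow B 69/85 = 81.2% → Flow B
Email: the multi-step checkout 46/89 = 51.7%, Flow B 65/109 = 59.6% → Flow B
Direct: the multi-step checkout 4/20 = 20.0%, Flow B 5/15 = 33.3% → Flow B
Overall: the multi-step checkout 265/371 = 71.4%, Flow B 293/372 = 78.8% → Flow B
Flow B wins overall and in every traffic group — no reversal.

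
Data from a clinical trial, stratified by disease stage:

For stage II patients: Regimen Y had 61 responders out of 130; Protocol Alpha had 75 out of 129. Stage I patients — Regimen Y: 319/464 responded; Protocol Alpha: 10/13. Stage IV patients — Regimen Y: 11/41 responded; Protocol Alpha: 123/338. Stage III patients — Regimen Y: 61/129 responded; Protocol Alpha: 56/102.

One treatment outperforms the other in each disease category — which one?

Protocol Alpha

Stage II: Regimen Y 61/130 = 46.9%, Protocol Alpha 75/129 = 58.1% → Protocol Alpha
Stage I: Regimen Y 319/464 = 68.8%, Protocol Alpha 10/13 = 76.9% → Protocol Alpha
Stage IV: Regimen Y 11/41 = 26.8%, Protocol Alpha 123/338 = 36.4% → Protocol Alpha
Stage III: Regimen Y 61/129 = 47.3%, Protocol Alpha 56/102 = 54.9% → Protocol Alpha
Protocol Alpha has the higher rate in all 4 groups.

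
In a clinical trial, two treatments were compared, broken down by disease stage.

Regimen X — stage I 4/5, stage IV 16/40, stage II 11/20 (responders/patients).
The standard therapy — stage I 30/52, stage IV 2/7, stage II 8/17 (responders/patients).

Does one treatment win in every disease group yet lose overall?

Yes

Stage I: Regimen X 4/5 = 80.0%, the standard therapy 30/52 = 57.7% → Regimen X
Stage IV: Regimen X 16/40 = 40.0%, the standard therapy 2/7 = 28.6% → Regimen X
Stage II: Regimen X 11/20 = 55.0%, the standard therapy 8/17 = 47.1% → Regimen X
Overall: Regimen X 31/65 = 47.7%, the standard therapy 40/76 = 52.6% → the standard therapy
Regimen X wins each disease group but the standard therapy wins overall — the comparison reverses. Regimen X's patients skew toward stage IV, which has a lower base rate.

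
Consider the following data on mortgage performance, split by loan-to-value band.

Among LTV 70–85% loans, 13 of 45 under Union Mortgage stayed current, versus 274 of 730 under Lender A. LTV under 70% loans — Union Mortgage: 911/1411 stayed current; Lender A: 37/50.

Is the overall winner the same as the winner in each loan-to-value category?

No

LTV 70–85%: Union Mortgage 13/45 = 28.9%, Lender A 274/730 = 37.5% → Lender A
LTV under 70%: Union Mortgage 911/1411 = 64.6%, Lender A 37/50 = 74.0% → Lender A
Overall: Union Mortgage 924/1456 = 63.5%, Lender A 311/780 = 39.9% → Union Mortgage
Lender A wins each loan-to-value group but Union Mortgage wins overall — the comparison reverses. Lender A's loans skew toward LTV 70–85%, which has a lower base rate.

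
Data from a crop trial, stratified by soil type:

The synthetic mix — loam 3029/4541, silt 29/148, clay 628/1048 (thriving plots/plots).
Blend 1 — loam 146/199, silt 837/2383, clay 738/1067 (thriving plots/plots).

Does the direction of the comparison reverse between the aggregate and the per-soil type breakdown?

Loam: the synthetic mix 3029/4541 = 66.7%, Blend 1 146/199 = 73.4% → Blend 1
Silt: the synthetic mix 29/148 = 19.6%, Blend 1 837/2383 = 35.1% → Blend 1
Clay: the synthetic mix 628/1048 = 59.9%, Blend 1 738/1067 = 69.2% → Blend 1
Overall: the synthetic mix 3686/5737 = 64.2%, Blend 1 1721/3649 = 47.2% → the synthetic mix
Blend 1 wins each soil group but the synthetic mix wins overall — the comparison reverses. Blend 1's plots skew toward silt, which has a lower base rate.

Yes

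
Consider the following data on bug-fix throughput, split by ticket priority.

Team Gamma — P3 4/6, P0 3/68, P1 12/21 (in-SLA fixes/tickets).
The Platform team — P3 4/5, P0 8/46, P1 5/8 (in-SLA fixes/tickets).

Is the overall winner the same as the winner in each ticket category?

Yes

P3: Team Gamma 4/6 = 66.7%, the Platform team 4/5 = 80.0% → the Platform team
P0: Team Gamma 3/68 = 4.4%, the Platform team 8/46 = 17.4% → the Platform team
P1: Team Gamma 12/21 = 57.1%, the Platform team 5/8 = 62.5% → the Platform team
Overall: Team Gamma 19/95 = 20.0%, the Platform team 17/59 = 28.8% → the Platform team
The Platform team wins overall and in every ticket group — no reversal.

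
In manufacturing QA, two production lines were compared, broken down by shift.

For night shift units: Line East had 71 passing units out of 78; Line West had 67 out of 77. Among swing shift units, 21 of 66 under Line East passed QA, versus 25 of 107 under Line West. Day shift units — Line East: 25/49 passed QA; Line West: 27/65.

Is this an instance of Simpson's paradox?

Night shift: Line East 71/78 = 91.0%, Line West 67/77 = 87.0% → Line East
Swing shift: Line East 21/66 = 31.8%, Line West 25/107 = 23.4% → Line East
Day shift: Line East 25/49 = 51.0%, Line West 27/65 = 41.5% → Line East
Overall: Line East 117/193 = 60.6%, Line West 119/249 = 47.8% → Line East
Line East wins overall and in every shift group — no reversal.

No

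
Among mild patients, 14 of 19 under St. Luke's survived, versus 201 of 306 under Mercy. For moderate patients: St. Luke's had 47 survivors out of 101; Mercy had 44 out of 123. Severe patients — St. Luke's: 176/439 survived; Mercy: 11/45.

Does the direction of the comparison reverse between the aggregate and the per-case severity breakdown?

Mild: St. Luke's 14/19 = 73.7%, Mercy 201/306 = 65.7% → St. Luke's
Moderate: St. Luke's 47/101 = 46.5%, Mercy 44/123 = 35.8% → St. Luke's
Severe: St. Luke's 176/439 = 40.1%, Mercy 11/45 = 24.4% → St. Luke's
Overall: St. Luke's 237/559 = 42.4%, Mercy 256/474 = 54.0% → Mercy
St. Luke's wins each case group but Mercy wins overall — the comparison reverses. St. Luke's's patients skew toward severe, which has a lower base rate.

Yes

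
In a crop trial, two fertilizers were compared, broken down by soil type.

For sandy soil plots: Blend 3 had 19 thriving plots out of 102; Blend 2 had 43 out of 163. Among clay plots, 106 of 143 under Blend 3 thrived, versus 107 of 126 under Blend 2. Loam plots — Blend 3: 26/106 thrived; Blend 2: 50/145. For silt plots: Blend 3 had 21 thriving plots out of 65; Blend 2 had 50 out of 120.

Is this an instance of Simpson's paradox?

No

Sandy soil: Blend 3 19/102 = 18.6%, Blend 2 43/163 = 26.4% → Blend 2
Clay: Blend 3 106/143 = 74.1%, Blend 2 107/126 = 84.9% → Blend 2
Loam: Blend 3 26/106 = 24.5%, Blend 2 50/145 = 34.5% → Blend 2
Silt: Blend 3 21/65 = 32.3%, Blend 2 50/120 = 41.7% → Blend 2
Overall: Blend 3 172/416 = 41.3%, Blend 2 250/554 = 45.1% → Blend 2
Blend 2 wins overall and in every soil group — no reversal.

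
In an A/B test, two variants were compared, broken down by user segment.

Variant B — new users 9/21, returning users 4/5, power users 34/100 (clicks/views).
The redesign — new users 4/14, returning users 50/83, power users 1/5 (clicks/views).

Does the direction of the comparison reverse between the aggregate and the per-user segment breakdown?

Yes

New users: Variant B 9/21 = 42.9%, the redesign 4/14 = 28.6% → Variant B
Returning users: Variant B 4/5 = 80.0%, the redesign 50/83 = 60.2% → Variant B
Power users: Variant B 34/100 = 34.0%, the redesign 1/5 = 20.0% → Variant B
Overall: Variant B 47/126 = 37.3%, the redesign 55/102 = 53.9% → the redesign
Variant B wins each user group but the redesign wins overall — the comparison reverses. Variant B's views skew toward power users, which has a lower base rate.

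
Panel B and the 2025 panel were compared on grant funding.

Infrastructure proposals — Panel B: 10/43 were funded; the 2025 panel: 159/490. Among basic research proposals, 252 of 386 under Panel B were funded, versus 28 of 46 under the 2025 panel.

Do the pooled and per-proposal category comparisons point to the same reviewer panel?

Infrastructure: Panel B 10/43 = 23.3%, the 2025 panel 159/490 = 32.4% → the 2025 panel
Basic research: Panel B 252/386 = 65.3%, the 2025 panel 28/46 = 60.9% → Panel B
Overall: Panel B 262/429 = 61.1%, the 2025 panel 187/536 = 34.9% → Panel B
Neither sweeps: Panel B wins 1 of 2 groups, the 2025 panel wins 1. Panel B wins overall but not every group — no Simpson reversal.

No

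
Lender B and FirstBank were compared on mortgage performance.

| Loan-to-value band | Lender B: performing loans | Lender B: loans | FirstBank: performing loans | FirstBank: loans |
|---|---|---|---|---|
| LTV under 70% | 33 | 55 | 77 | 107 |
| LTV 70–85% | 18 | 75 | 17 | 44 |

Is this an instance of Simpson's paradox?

No

LTV under 70%: Lender B 33/55 = 60.0%, FirstBank 77/107 = 72.0% → FirstBank
LTV 70–85%: Lender B 18/75 = 24.0%, FirstBank 17/44 = 38.6% → FirstBank
Overall: Lender B 51/130 = 39.2%, FirstBank 94/151 = 62.3% → FirstBank
FirstBank wins overall and in every loan-to-value group — no reversal.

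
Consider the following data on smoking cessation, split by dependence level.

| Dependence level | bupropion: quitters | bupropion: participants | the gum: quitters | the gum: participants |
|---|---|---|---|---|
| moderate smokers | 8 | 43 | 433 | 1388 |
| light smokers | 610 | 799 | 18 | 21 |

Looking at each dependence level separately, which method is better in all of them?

the gum

Moderate smokers: bupropion 8/43 = 18.6%, the gum 433/1388 = 31.2% → the gum
Light smokers: bupropion 610/799 = 76.3%, the gum 18/21 = 85.7% → the gum
The gum has the higher rate in both groups.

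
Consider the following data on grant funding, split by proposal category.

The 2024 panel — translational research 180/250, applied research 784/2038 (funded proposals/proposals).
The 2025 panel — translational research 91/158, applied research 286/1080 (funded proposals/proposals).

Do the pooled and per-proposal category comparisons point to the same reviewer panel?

Yes

Translational research: the 2024 panel 180/250 = 72.0%, the 2025 panel 91/158 = 57.6% → the 2024 panel
Applied research: the 2024 panel 784/2038 = 38.5%, the 2025 panel 286/1080 = 26.5% → the 2024 panel
Overall: the 2024 panel 964/2288 = 42.1%, the 2025 panel 377/1238 = 30.5% → the 2024 panel
The 2024 panel wins overall and in every proposal group — no reversal.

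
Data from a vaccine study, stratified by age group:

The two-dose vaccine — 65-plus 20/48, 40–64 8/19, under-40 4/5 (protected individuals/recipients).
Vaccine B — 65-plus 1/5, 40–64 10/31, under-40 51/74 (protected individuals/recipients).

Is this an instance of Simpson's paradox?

Yes

65-plus: the two-dose vaccine 20/48 = 41.7%, Vaccine B 1/5 = 20.0% → the two-dose vaccine
40–64: the two-dose vaccine 8/19 = 42.1%, Vaccine B 10/31 = 32.3% → the two-dose vaccine
Under-40: the two-dose vaccine 4/5 = 80.0%, Vaccine B 51/74 = 68.9% → the two-dose vaccine
Overall: the two-dose vaccine 32/72 = 44.4%, Vaccine B 62/110 = 56.4% → Vaccine B
The two-dose vaccine wins each age group but Vaccine B wins overall — the comparison reverses. The two-dose vaccine's recipients skew toward 65-plus, which has a lower base rate.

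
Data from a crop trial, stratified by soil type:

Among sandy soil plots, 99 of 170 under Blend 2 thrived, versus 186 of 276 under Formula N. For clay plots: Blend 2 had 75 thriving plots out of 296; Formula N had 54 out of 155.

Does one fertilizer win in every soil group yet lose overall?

Sandy soil: Blend 2 99/170 = 58.2%, Formula N 186/276 = 67.4% → Formula N
Clay: Blend 2 75/296 = 25.3%, Formula N 54/155 = 34.8% → Formula N
Overall: Blend 2 174/466 = 37.3%, Formula N 240/431 = 55.7% → Formula N
Formula N wins overall and in every soil group — no reversal.

No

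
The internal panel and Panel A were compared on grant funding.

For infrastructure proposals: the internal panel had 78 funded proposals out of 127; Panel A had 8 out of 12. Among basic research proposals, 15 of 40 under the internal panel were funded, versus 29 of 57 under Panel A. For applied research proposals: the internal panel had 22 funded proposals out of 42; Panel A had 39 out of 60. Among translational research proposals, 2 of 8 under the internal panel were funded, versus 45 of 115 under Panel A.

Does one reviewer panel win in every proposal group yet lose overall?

Infrastructure: the internal panel 78/127 = 61.4%, Panel A 8/12 = 66.7% → Panel A
Basic research: the internal panel 15/40 = 37.5%, Panel A 29/57 = 50.9% → Panel A
Applied research: the internal panel 22/42 = 52.4%, Panel A 39/60 = 65.0% → Panel A
Translational research: the internal panel 2/8 = 25.0%, Panel A 45/115 = 39.1% → Panel A
Overall: the internal panel 117/217 = 53.9%, Panel A 121/244 = 49.6% → the internal panel
Panel A wins each proposal group but the internal panel wins overall — the comparison reverses. Panel A's proposals skew toward translational research, which has a lower base rate.

Yes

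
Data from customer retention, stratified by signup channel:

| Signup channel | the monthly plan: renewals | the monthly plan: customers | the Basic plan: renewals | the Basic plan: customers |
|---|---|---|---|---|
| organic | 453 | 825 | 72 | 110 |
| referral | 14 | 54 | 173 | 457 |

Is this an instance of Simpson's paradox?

Yes

Organic: the monthly plan 453/825 = 54.9%, the Basic plan 72/110 = 65.5% → the Basic plan
Referral: the monthly plan 14/54 = 25.9%, the Basic plan 173/457 = 37.9% → the Basic plan
Overall: the monthly plan 467/879 = 53.1%, the Basic plan 245/567 = 43.2% → the monthly plan
The Basic plan wins each signup group but the monthly plan wins overall — the comparison reverses. The Basic plan's customers skew toward referral, which has a lower base rate.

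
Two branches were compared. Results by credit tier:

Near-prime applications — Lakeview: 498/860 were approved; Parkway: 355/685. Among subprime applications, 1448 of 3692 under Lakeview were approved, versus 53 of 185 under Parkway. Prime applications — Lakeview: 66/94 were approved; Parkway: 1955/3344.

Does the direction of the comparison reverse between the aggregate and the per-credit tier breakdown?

Near-prime: Lakeview 498/860 = 57.9%, Parkway 355/685 = 51.8% → Lakeview
Subprime: Lakeview 1448/3692 = 39.2%, Parkway 53/185 = 28.6% → Lakeview
Prime: Lakeview 66/94 = 70.2%, Parkway 1955/3344 = 58.5% → Lakeview
Overall: Lakeview 2012/4646 = 43.3%, Parkway 2363/4214 = 56.1% → Parkway
Lakeview wins each credit group but Parkway wins overall — the comparison reverses. Lakeview's applications skew toward subprime, which has a lower base rate.

Yes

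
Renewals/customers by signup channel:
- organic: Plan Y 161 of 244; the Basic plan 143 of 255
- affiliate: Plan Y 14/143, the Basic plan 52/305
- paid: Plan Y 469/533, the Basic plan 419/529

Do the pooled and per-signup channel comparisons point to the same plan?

Organic: Plan Y 161/244 = 66.0%, the Basic plan 143/255 = 56.1% → Plan Y
Affiliate: Plan Y 14/143 = 9.8%, the Basic plan 52/305 = 17.0% → the Basic plan
Paid: Plan Y 469/533 = 88.0%, the Basic plan 419/529 = 79.2% → Plan Y
Overall: Plan Y 644/920 = 70.0%, the Basic plan 614/1089 = 56.4% → Plan Y
Neither sweeps: Plan Y wins 2 of 3 groups, the Basic plan wins 1. Plan Y wins overall but not every group — no Simpson reversal.

No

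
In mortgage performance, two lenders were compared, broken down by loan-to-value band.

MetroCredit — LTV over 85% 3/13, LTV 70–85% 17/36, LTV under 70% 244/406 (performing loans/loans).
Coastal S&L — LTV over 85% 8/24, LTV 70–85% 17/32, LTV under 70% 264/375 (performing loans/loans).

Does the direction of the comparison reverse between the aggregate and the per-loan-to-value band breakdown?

No

LTV over 85%: MetroCredit 3/13 = 23.1%, Coastal S&L 8/24 = 33.3% → Coastal S&L
LTV 70–85%: MetroCredit 17/36 = 47.2%, Coastal S&L 17/32 = 53.1% → Coastal S&L
LTV under 70%: MetroCredit 244/406 = 60.1%, Coastal S&L 264/375 = 70.4% → Coastal S&L
Overall: MetroCredit 264/455 = 58.0%, Coastal S&L 289/431 = 67.1% → Coastal S&L
Coastal S&L wins overall and in every loan-to-value group — no reversal.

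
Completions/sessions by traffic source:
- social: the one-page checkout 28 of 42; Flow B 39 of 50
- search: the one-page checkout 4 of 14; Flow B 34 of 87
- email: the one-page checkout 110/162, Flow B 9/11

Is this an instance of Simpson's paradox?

Yes

Social: the one-page checkout 28/42 = 66.7%, Flow B 39/50 = 78.0% → Flow B
Search: the one-page checkout 4/14 = 28.6%, Flow B 34/87 = 39.1% → Flow B
Email: the one-page checkout 110/162 = 67.9%, Flow B 9/11 = 81.8% → Flow B
Overall: the one-page checkout 142/218 = 65.1%, Flow B 82/148 = 55.4% → the one-page checkout
Flow B wins each traffic group but the one-page checkout wins overall — the comparison reverses. Flow B's sessions skew toward search, which has a lower base rate.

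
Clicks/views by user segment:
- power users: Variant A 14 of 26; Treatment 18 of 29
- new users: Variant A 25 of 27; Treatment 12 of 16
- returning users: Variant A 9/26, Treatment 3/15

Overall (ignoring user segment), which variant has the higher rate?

Variant A

Power users: Variant A 14/26 = 53.8%, Treatment 18/29 = 62.1% → Treatment
New users: Variant A 25/27 = 92.6%, Treatment 12/16 = 75.0% → Variant A
Returning users: Variant A 9/26 = 34.6%, Treatment 3/15 = 20.0% → Variant A
Overall: Variant A 48/79 = 60.8%, Treatment 33/60 = 55.0% → Variant A
(Neither sweeps every user group, but Variant A has the higher pooled rate.)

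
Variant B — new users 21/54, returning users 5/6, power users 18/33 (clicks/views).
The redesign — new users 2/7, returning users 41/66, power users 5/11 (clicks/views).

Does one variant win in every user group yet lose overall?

New users: Variant B 21/54 = 38.9%, the redesign 2/7 = 28.6% → Variant B
Returning users: Variant B 5/6 = 83.3%, the redesign 41/66 = 62.1% → Variant B
Power users: Variant B 18/33 = 54.5%, the redesign 5/11 = 45.5% → Variant B
Overall: Variant B 44/93 = 47.3%, the redesign 48/84 = 57.1% → the redesign
Variant B wins each user group but the redesign wins overall — the comparison reverses. Variant B's views skew toward new users, which has a lower base rate.

Yes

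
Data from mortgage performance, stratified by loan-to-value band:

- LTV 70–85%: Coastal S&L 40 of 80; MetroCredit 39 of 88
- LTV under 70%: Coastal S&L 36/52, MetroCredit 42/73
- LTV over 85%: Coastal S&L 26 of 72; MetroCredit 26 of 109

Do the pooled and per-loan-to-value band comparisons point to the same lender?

Yes

LTV 70–85%: Coastal S&L 40/80 = 50.0%, MetroCredit 39/88 = 44.3% → Coastal S&L
LTV under 70%: Coastal S&L 36/52 = 69.2%, MetroCredit 42/73 = 57.5% → Coastal S&L
LTV over 85%: Coastal S&L 26/72 = 36.1%, MetroCredit 26/109 = 23.9% → Coastal S&L
Overall: Coastal S&L 102/204 = 50.0%, MetroCredit 107/270 = 39.6% → Coastal S&L
Coastal S&L wins overall and in every loan-to-value group — no reversal.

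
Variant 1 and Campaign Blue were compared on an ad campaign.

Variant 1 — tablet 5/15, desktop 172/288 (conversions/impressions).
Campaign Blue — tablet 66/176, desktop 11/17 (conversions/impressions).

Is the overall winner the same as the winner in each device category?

Tablet: Variant 1 5/15 = 33.3%, Campaign Blue 66/176 = 37.5% → Campaign Blue
Desktop: Variant 1 172/288 = 59.7%, Campaign Blue 11/17 = 64.7% → Campaign Blue
Overall: Variant 1 177/303 = 58.4%, Campaign Blue 77/193 = 39.9% → Variant 1
Campaign Blue wins each device group but Variant 1 wins overall — the comparison reverses. Campaign Blue's impressions skew toward tablet, which has a lower base rate.

No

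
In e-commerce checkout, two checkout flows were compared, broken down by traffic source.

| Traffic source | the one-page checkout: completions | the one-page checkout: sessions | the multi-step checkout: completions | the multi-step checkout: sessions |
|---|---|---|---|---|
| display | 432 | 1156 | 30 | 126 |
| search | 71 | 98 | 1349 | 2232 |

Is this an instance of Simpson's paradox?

Display: the one-page checkout 432/1156 = 37.4%, the multi-step checkout 30/126 = 23.8% → the one-page checkout
Search: the one-page checkout 71/98 = 72.4%, the multi-step checkout 1349/2232 = 60.4% → the one-page checkout
Overall: the one-page checkout 503/1254 = 40.1%, the multi-step checkout 1379/2358 = 58.5% → the multi-step checkout
The one-page checkout wins each traffic group but the multi-step checkout wins overall — the comparison reverses. The one-page checkout's sessions skew toward display, which has a lower base rate.

Yes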